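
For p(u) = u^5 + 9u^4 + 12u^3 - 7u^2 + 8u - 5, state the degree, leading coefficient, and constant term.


Highest power of u is 5, with coefficient 1. Constant term is -5.
Degree = 5, leading coefficient = 1, constant term = -5


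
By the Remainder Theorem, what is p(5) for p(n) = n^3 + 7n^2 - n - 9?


By the Remainder Theorem, the remainder equals p(5):
  1*(5)^3 = 125
  7*(5)^2 = 175
  -1*(5)^1 = -5
  constant: -9
Sum: 125 + 175 - 5 - 9 = 286


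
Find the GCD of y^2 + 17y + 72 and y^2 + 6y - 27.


Factor each:
  y^2 + 17y + 72 = (y + 9)(y + 8)
  y^2 + 6y - 27 = (y + 9)(y - 3)
Common monic factor: y + 9


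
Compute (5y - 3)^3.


Expand (5y - 3)^3 by repeated multiplication:
  (5y - 3)^2 = 25y^2 - 30y + 9
= 125y^3 - 225y^2 + 135y - 27


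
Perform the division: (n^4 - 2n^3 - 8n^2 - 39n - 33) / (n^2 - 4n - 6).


(n^4 - 2n^3 - 8n^2 - 39n - 33) / (n^2 - 4n - 6)
Step 1: n^2 * (n^2 - 4n - 6) = n^4 - 4n^3 - 6n^2; subtract.
Step 2: 2n * (n^2 - 4n - 6) = 2n^3 - 8n^2 - 12n; subtract.
Step 3: 6 * (n^2 - 4n - 6) = 6n^2 - 24n - 36; subtract.
Quotient: n^2 + 2n + 6, Remainder: -3n + 3


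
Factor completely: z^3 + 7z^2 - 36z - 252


Try integer roots (divisors of -252). z=6: p(6)=0.
Divide out (z - 6): quotient is z^2 + 13z + 42.
Factor the quadratic: (z + 6)(z + 7)
Result: (z - 6)(z + 6)(z + 7)


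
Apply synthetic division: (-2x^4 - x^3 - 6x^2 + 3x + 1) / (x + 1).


Synthetic division with c = -1. Coefficients: -2, -1, -6, 3, 1
Bring down -2.
  -2 * -1 = 2; 2 - 1 = 1
  1 * -1 = -1; -1 - 6 = -7
  -7 * -1 = 7; 7 + 3 = 10
  10 * -1 = -10; -10 + 1 = -9
Quotient: -2x^3 + x^2 - 7x + 10, Remainder: -9


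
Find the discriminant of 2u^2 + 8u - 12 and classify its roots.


D = b^2 - 4ac = (8)^2 - 4(2)(-12) = 64 + 96 = 160
Since D > 0: two distinct irrational roots


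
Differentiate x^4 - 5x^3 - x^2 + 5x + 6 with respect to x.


Apply the power rule term by term:
  d/dx(x^4) = 4x^3
  d/dx(-5x^3) = -15x^2
  d/dx(-x^2) = -2x
  d/dx(5x) = 5
  d/dx(6) = 0
p'(x) = 4x^3 - 15x^2 - 2x + 5


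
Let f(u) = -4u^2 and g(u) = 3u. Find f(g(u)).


Substitute g(u) into f:
f(g(u)) = -4*(3u)^2
(3u)^2 = 9u^2
Expand and combine: -36u^2


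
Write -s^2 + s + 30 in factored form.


Roots satisfy r1 + r2 = -b/a = 1 and r1*r2 = c/a = -30.
So r1 = -5, r2 = 6.
-s^2 + s + 30 = -(s - r1)(s - r2) = -(s + 5)(s - 6)


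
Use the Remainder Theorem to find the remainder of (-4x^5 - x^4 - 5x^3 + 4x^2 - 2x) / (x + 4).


By the Remainder Theorem, the remainder equals p(-4):
  -4*(-4)^5 = 4096
  -1*(-4)^4 = -256
  -5*(-4)^3 = 320
  4*(-4)^2 = 64
  -2*(-4)^1 = 8
  constant: 0
Sum: 4096 - 256 + 320 + 64 + 8 + 0 = 4232


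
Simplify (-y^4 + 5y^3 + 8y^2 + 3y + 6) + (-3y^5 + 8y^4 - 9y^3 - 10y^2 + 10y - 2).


Align terms by degree and add:
  -y^4 + 5y^3 + 8y^2 + 3y + 6
  -3y^5 + 8y^4 - 9y^3 - 10y^2 + 10y - 2
= -3y^5 + 7y^4 - 4y^3 - 2y^2 + 13y + 4


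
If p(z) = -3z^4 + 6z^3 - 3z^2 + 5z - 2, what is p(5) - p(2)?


p(5) = -1177
p(2) = -4
p(5) - p(2) = -1177 + 4 = -1173


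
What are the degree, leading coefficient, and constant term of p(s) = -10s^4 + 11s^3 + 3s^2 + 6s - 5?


Highest power of s is 4, with coefficient -10. Constant term is -5.
Degree = 4, leading coefficient = -10, constant term = -5


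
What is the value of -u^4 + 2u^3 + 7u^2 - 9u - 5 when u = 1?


Using direct substitution:
  -1 * (1)^4 = -1
  2 * (1)^3 = 2
  7 * (1)^2 = 7
  -9 * (1)^1 = -9
  constant: -5
Sum = -1 + 2 + 7 - 9 - 5 = -6


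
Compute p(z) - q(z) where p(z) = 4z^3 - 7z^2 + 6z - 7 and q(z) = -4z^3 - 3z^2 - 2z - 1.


Distribute the minus sign:
  (4z^3 - 7z^2 + 6z - 7)
- (-4z^3 - 3z^2 - 2z - 1)
Negate second polynomial: 4z^3 + 3z^2 + 2z + 1
Add: 8z^3 - 4z^2 + 8z - 6


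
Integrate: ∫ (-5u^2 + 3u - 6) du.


Reverse power rule on each term:
  ∫ -5u^2 du = -(5/3)u^3
  ∫ 3u du = (3/2)u^2
  ∫ -6 du = -6u
F(u) = -(5/3)u^3 + (3/2)u^2 - 6u + C


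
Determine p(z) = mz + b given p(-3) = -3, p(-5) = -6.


p(z) = mz + b. Using p(-3)=-3, p(-5)=-6:
m = (-3 + 6)/(-3 + 5) = 3/2 = 3/2
b = -3 - m*(-3) = -3 + 9/2 = 3/2
p(z) = (3/2)z + (3/2)


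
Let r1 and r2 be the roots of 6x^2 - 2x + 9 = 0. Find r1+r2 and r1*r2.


For ax^2+bx+c=0: sum = -b/a, product = c/a.
a=6, b=-2, c=9
Sum = -(-2)/6 = 1/3
Product = (9)/6 = 3/2


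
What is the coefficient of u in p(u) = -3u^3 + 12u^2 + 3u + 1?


Read off the coefficient of u: 3


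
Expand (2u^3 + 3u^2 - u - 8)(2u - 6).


Distribute each term of the first polynomial:
  (2u^3)(2u - 6) = 4u^4 - 12u^3
  (3u^2)(2u - 6) = 6u^3 - 18u^2
  (-u)(2u - 6) = -2u^2 + 6u
  (-8)(2u - 6) = -16u + 48
Sum: 4u^4 - 6u^3 - 20u^2 - 10u + 48


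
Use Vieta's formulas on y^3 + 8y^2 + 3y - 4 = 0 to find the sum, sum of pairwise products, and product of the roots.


Monic cubic y^3+by^2+cy+d=0: sum=-b, pairwise sum=c, product=-d.
b=8, c=3, d=-4
r1+r2+r3 = -8
r1r2+r1r3+r2r3 = 3
r1r2r3 = 4


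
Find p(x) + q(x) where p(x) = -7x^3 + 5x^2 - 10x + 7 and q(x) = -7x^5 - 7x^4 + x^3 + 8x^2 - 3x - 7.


Align terms by degree and add:
  -7x^3 + 5x^2 - 10x + 7
  -7x^5 - 7x^4 + x^3 + 8x^2 - 3x - 7
= -7x^5 - 7x^4 - 6x^3 + 13x^2 - 13x


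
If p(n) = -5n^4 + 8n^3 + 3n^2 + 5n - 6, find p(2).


Using direct substitution:
  -5 * (2)^4 = -80
  8 * (2)^3 = 64
  3 * (2)^2 = 12
  5 * (2)^1 = 10
  constant: -6
Sum = -80 + 64 + 12 + 10 - 6 = 0


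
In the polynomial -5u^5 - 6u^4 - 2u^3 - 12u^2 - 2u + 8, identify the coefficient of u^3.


Read off the coefficient of u^3: -2


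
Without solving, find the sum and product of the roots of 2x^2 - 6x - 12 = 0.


For ax^2+bx+c=0: sum = -b/a, product = c/a.
a=2, b=-6, c=-12
Sum = -(-6)/2 = 3
Product = (-12)/2 = -6


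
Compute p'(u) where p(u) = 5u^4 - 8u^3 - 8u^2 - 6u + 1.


Apply the power rule term by term:
  d/du(5u^4) = 20u^3
  d/du(-8u^3) = -24u^2
  d/du(-8u^2) = -16u
  d/du(-6u) = -6
  d/du(1) = 0
p'(u) = 20u^3 - 24u^2 - 16u - 6


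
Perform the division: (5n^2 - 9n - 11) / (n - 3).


(5n^2 - 9n - 11) / (n - 3)
Step 1: 5n * (n - 3) = 5n^2 - 15n; subtract.
Step 2: 6 * (n - 3) = 6n - 18; subtract.
Quotient: 5n + 6, Remainder: 7


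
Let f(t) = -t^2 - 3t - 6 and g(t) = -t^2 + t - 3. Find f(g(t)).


Substitute g(t) into f:
f(g(t)) = -1*(-t^2 + t - 3)^2 + (-3)*(-t^2 + t - 3) + (-6)
(-t^2 + t - 3)^2 = t^4 - 2t^3 + 7t^2 - 6t + 9
Expand and combine: -t^4 + 2t^3 - 4t^2 + 3t - 6


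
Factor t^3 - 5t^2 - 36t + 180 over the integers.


Try integer roots (divisors of 180). t=5: p(5)=0.
Divide out (t - 5): quotient is t^2 - 36.
Factor the quadratic: (t - 6)(t + 6)
Result: (t - 5)(t - 6)(t + 6)


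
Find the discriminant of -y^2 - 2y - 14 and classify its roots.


D = b^2 - 4ac = (-2)^2 - 4(-1)(-14) = 4 - 56 = -52
Since D < 0: two complex conjugate roots (no real roots)


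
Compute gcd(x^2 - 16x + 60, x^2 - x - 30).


Factor each:
  x^2 - 16x + 60 = (x - 6)(x - 10)
  x^2 - x - 30 = (x - 6)(x + 5)
Common monic factor: x - 6


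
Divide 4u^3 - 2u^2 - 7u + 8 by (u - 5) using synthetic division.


Synthetic division with c = 5. Coefficients: 4, -2, -7, 8
Bring down 4.
  4 * 5 = 20; 20 - 2 = 18
  18 * 5 = 90; 90 - 7 = 83
  83 * 5 = 415; 415 + 8 = 423
Quotient: 4u^2 + 18u + 83, Remainder: 423


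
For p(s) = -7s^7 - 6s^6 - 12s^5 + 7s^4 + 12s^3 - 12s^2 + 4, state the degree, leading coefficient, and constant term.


Highest power of s is 7, with coefficient -7. Constant term is 4.
Degree = 7, leading coefficient = -7, constant term = 4


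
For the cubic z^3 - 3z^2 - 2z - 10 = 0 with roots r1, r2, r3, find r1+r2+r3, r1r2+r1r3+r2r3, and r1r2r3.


Monic cubic z^3+bz^2+cz+d=0: sum=-b, pairwise sum=c, product=-d.
b=-3, c=-2, d=-10
r1+r2+r3 = 3
r1r2+r1r3+r2r3 = -2
r1r2r3 = 10


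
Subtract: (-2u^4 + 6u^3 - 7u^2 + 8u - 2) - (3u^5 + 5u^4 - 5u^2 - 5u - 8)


Distribute the minus sign:
  (-2u^4 + 6u^3 - 7u^2 + 8u - 2)
- (3u^5 + 5u^4 - 5u^2 - 5u - 8)
Negate second polynomial: -3u^5 - 5u^4 + 5u^2 + 5u + 8
Add: -3u^5 - 7u^4 + 6u^3 - 2u^2 + 13u + 6


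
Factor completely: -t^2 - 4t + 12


Roots satisfy r1 + r2 = -b/a = -4 and r1*r2 = c/a = -12.
So r1 = 2, r2 = -6.
-t^2 - 4t + 12 = -(t - r1)(t - r2) = -(t - 2)(t + 6)


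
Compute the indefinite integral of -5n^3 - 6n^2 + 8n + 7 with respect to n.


Reverse power rule on each term:
  ∫ -5n^3 dn = -(5/4)n^4
  ∫ -6n^2 dn = -2n^3
  ∫ 8n dn = 4n^2
  ∫ 7 dn = 7n
F(n) = -(5/4)n^4 - 2n^3 + 4n^2 + 7n + C


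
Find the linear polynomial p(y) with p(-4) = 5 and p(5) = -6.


p(y) = my + b. Using p(-4)=5, p(5)=-6:
m = (5 + 6)/(-4 - 5) = 11/-9 = -11/9
b = 5 - m*(-4) = 5 - 44/9 = 1/9
p(y) = -(11/9)y + (1/9)


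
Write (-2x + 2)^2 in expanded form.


Expand (-2x + 2)^2 by repeated multiplication:
= 4x^2 - 8x + 4


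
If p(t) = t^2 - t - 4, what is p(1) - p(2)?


p(1) = -4
p(2) = -2
p(1) - p(2) = -4 + 2 = -2


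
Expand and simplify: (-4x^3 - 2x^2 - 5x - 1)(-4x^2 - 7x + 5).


Distribute each term of the first polynomial:
  (-4x^3)(-4x^2 - 7x + 5) = 16x^5 + 28x^4 - 20x^3
  (-2x^2)(-4x^2 - 7x + 5) = 8x^4 + 14x^3 - 10x^2
  (-5x)(-4x^2 - 7x + 5) = 20x^3 + 35x^2 - 25x
  (-1)(-4x^2 - 7x + 5) = 4x^2 + 7x - 5
Sum: 16x^5 + 36x^4 + 14x^3 + 29x^2 - 18x - 5


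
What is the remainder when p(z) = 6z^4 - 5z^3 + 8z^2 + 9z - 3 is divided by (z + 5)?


By the Remainder Theorem, the remainder equals p(-5):
  6*(-5)^4 = 3750
  -5*(-5)^3 = 625
  8*(-5)^2 = 200
  9*(-5)^1 = -45
  constant: -3
Sum: 3750 + 625 + 200 - 45 - 3 = 4527


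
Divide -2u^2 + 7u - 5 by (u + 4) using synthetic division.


Synthetic division with c = -4. Coefficients: -2, 7, -5
Bring down -2.
  -2 * -4 = 8; 8 + 7 = 15
  15 * -4 = -60; -60 - 5 = -65
Quotient: -2u + 15, Remainder: -65


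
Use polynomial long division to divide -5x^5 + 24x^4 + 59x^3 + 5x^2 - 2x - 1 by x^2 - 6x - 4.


(-5x^5 + 24x^4 + 59x^3 + 5x^2 - 2x - 1) / (x^2 - 6x - 4)
Step 1: -5x^3 * (x^2 - 6x - 4) = -5x^5 + 30x^4 + 20x^3; subtract.
Step 2: -6x^2 * (x^2 - 6x - 4) = -6x^4 + 36x^3 + 24x^2; subtract.
Step 3: 3x * (x^2 - 6x - 4) = 3x^3 - 18x^2 - 12x; subtract.
Step 4: -1 * (x^2 - 6x - 4) = -x^2 + 6x + 4; subtract.
Quotient: -5x^3 - 6x^2 + 3x - 1, Remainder: 4x - 5


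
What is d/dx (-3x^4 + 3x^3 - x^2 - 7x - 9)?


Apply the power rule term by term:
  d/dx(-3x^4) = -12x^3
  d/dx(3x^3) = 9x^2
  d/dx(-x^2) = -2x
  d/dx(-7x) = -7
  d/dx(-9) = 0
p'(x) = -12x^3 + 9x^2 - 2x - 7


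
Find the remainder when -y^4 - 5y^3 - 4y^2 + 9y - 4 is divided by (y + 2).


By the Remainder Theorem, the remainder equals p(-2):
  -1*(-2)^4 = -16
  -5*(-2)^3 = 40
  -4*(-2)^2 = -16
  9*(-2)^1 = -18
  constant: -4
Sum: -16 + 40 - 16 - 18 - 4 = -14


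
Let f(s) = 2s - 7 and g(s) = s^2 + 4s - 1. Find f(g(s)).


Substitute g(s) into f:
f(g(s)) = 2*(s^2 + 4s - 1) + (-7)
Expand and combine: 2s^2 + 8s - 9


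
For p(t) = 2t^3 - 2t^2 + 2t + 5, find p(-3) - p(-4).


p(-3) = -73
p(-4) = -163
p(-3) - p(-4) = -73 + 163 = 90


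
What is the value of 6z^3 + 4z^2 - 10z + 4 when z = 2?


Using direct substitution:
  6 * (2)^3 = 48
  4 * (2)^2 = 16
  -10 * (2)^1 = -20
  constant: 4
Sum = 48 + 16 - 20 + 4 = 48


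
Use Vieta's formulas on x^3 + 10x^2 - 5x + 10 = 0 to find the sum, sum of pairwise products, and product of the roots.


Monic cubic x^3+bx^2+cx+d=0: sum=-b, pairwise sum=c, product=-d.
b=10, c=-5, d=10
r1+r2+r3 = -10
r1r2+r1r3+r2r3 = -5
r1r2r3 = -10


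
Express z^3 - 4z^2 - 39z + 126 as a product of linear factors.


Try integer roots (divisors of 126). z=-6: p(-6)=0.
Divide out (z + 6): quotient is z^2 - 10z + 21.
Factor the quadratic: (z - 7)(z - 3)
Result: (z + 6)(z - 7)(z - 3)


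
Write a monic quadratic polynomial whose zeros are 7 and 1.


p(n) = (n - 7)(n - 1)
Expand: n^2 - 8n + 7


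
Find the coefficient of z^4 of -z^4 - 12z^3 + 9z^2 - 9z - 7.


Read off the coefficient of z^4: -1


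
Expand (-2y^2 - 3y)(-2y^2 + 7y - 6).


Distribute each term of the first polynomial:
  (-2y^2)(-2y^2 + 7y - 6) = 4y^4 - 14y^3 + 12y^2
  (-3y)(-2y^2 + 7y - 6) = 6y^3 - 21y^2 + 18y
Sum: 4y^4 - 8y^3 - 9y^2 + 18y


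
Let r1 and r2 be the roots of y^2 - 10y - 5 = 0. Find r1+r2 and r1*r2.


For ay^2+by+c=0: sum = -b/a, product = c/a.
a=1, b=-10, c=-5
Sum = -(-10)/1 = 10
Product = (-5)/1 = -5


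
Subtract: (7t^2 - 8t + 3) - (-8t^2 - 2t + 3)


Distribute the minus sign:
  (7t^2 - 8t + 3)
- (-8t^2 - 2t + 3)
Negate second polynomial: 8t^2 + 2t - 3
Add: 15t^2 - 6t


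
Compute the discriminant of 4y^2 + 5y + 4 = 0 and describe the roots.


D = b^2 - 4ac = (5)^2 - 4(4)(4) = 25 - 64 = -39
Since D < 0: two complex conjugate roots (no real roots)


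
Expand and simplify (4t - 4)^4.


Expand (4t - 4)^4 by repeated multiplication:
  (4t - 4)^2 = 16t^2 - 32t + 16
  (4t - 4)^3 = 64t^3 - 192t^2 + 192t - 64
= 256t^4 - 1024t^3 + 1536t^2 - 1024t + 256


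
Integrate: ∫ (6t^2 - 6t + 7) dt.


Reverse power rule on each term:
  ∫ 6t^2 dt = 2t^3
  ∫ -6t dt = -3t^2
  ∫ 7 dt = 7t
F(t) = 2t^3 - 3t^2 + 7t + C


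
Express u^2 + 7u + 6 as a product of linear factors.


Roots satisfy r1 + r2 = -b/a = -7 and r1*r2 = c/a = 6.
So r1 = -6, r2 = -1.
u^2 + 7u + 6 = (u - r1)(u - r2) = (u + 6)(u + 1)


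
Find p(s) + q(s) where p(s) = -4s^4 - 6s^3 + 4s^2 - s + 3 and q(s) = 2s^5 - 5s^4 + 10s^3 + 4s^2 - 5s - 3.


Align terms by degree and add:
  -4s^4 - 6s^3 + 4s^2 - s + 3
+ 2s^5 - 5s^4 + 10s^3 + 4s^2 - 5s - 3
= 2s^5 - 9s^4 + 4s^3 + 8s^2 - 6s


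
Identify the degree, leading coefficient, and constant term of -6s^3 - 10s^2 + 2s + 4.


Highest power of s is 3, with coefficient -6. Constant term is 4.
Degree = 3, leading coefficient = -6, constant term = 4


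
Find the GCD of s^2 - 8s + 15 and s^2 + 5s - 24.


Factor each:
  s^2 - 8s + 15 = (s - 3)(s - 5)
  s^2 + 5s - 24 = (s - 3)(s + 8)
Common monic factor: s - 3


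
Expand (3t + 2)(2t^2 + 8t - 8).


Distribute each term of the first polynomial:
  (3t)(2t^2 + 8t - 8) = 6t^3 + 24t^2 - 24t
  (2)(2t^2 + 8t - 8) = 4t^2 + 16t - 16
Sum: 6t^3 + 28t^2 - 8t - 16


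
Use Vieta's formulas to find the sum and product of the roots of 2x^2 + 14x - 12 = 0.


For ax^2+bx+c=0: sum = -b/a, product = c/a.
a=2, b=14, c=-12
Sum = -(14)/2 = -7
Product = (-12)/2 = -6


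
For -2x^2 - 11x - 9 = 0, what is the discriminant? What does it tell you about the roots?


D = b^2 - 4ac = (-11)^2 - 4(-2)(-9) = 121 - 72 = 49
Since D > 0: two distinct rational roots


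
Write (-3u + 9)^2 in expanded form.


Expand (-3u + 9)^2 by repeated multiplication:
= 9u^2 - 54u + 81


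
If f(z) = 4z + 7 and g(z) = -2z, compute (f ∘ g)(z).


Substitute g(z) into f:
f(g(z)) = 4*(-2z) + 7
Expand and combine: -8z + 7


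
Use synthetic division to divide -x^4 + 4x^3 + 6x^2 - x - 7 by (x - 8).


Synthetic division with c = 8. Coefficients: -1, 4, 6, -1, -7
Bring down -1.
  -1 * 8 = -8; -8 + 4 = -4
  -4 * 8 = -32; -32 + 6 = -26
  -26 * 8 = -208; -208 - 1 = -209
  -209 * 8 = -1672; -1672 - 7 = -1679
Quotient: -x^3 - 4x^2 - 26x - 209, Remainder: -1679


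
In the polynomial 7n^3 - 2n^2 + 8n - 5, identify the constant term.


Read off the constant term: -5


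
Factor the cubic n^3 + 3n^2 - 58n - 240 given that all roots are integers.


Try integer roots (divisors of -240). n=-5: p(-5)=0.
Divide out (n + 5): quotient is n^2 - 2n - 48.
Factor the quadratic: (n - 8)(n + 6)
Result: (n + 5)(n - 8)(n + 6)


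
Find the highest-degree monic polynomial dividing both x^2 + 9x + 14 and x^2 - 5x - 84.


Factor each:
  x^2 + 9x + 14 = (x + 7)(x + 2)
  x^2 - 5x - 84 = (x + 7)(x - 12)
Common monic factor: x + 7


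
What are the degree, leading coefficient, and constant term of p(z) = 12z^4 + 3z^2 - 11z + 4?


Highest power of z is 4, with coefficient 12. Constant term is 4.
Degree = 4, leading coefficient = 12, constant term = 4


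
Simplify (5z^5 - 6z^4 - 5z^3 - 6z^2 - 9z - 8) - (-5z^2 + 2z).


Distribute the minus sign:
  (5z^5 - 6z^4 - 5z^3 - 6z^2 - 9z - 8)
- (-5z^2 + 2z)
Negate second polynomial: 5z^2 - 2z
Add: 5z^5 - 6z^4 - 5z^3 - z^2 - 11z - 8


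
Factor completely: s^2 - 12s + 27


Roots satisfy r1 + r2 = -b/a = 12 and r1*r2 = c/a = 27.
So r1 = 3, r2 = 9.
s^2 - 12s + 27 = (s - r1)(s - r2) = (s - 3)(s - 9)


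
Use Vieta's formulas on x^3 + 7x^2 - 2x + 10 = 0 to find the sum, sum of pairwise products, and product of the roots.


Monic cubic x^3+bx^2+cx+d=0: sum=-b, pairwise sum=c, product=-d.
b=7, c=-2, d=10
r1+r2+r3 = -7
r1r2+r1r3+r2r3 = -2
r1r2r3 = -10


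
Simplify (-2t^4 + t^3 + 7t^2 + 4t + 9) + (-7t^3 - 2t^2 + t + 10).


Align terms by degree and add:
  -2t^4 + t^3 + 7t^2 + 4t + 9
  -7t^3 - 2t^2 + t + 10
= -2t^4 - 6t^3 + 5t^2 + 5t + 19


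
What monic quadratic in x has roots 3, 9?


p(x) = (x - 3)(x - 9)
Expand: x^2 - 12x + 27


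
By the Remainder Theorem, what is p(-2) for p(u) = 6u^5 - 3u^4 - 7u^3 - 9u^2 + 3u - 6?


By the Remainder Theorem, the remainder equals p(-2):
  6*(-2)^5 = -192
  -3*(-2)^4 = -48
  -7*(-2)^3 = 56
  -9*(-2)^2 = -36
  3*(-2)^1 = -6
  constant: -6
Sum: -192 - 48 + 56 - 36 - 6 - 6 = -232


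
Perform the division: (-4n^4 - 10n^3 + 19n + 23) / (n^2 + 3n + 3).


(-4n^4 - 10n^3 + 19n + 23) / (n^2 + 3n + 3)
Step 1: -4n^2 * (n^2 + 3n + 3) = -4n^4 - 12n^3 - 12n^2; subtract.
Step 2: 2n * (n^2 + 3n + 3) = 2n^3 + 6n^2 + 6n; subtract.
Step 3: 6 * (n^2 + 3n + 3) = 6n^2 + 18n + 18; subtract.
Quotient: -4n^2 + 2n + 6, Remainder: -5n + 5


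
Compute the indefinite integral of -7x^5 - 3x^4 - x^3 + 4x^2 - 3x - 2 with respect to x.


Reverse power rule on each term:
  ∫ -7x^5 dx = -(7/6)x^6
  ∫ -3x^4 dx = -(3/5)x^5
  ∫ -x^3 dx = -(1/4)x^4
  ∫ 4x^2 dx = (4/3)x^3
  ∫ -3x dx = -(3/2)x^2
  ∫ -2 dx = -2x
F(x) = -(7/6)x^6 - (3/5)x^5 - (1/4)x^4 + (4/3)x^3 - (3/2)x^2 - 2x + C


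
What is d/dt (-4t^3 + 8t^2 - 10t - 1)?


Apply the power rule term by term:
  d/dt(-4t^3) = -12t^2
  d/dt(8t^2) = 16t
  d/dt(-10t) = -10
  d/dt(-1) = 0
p'(t) = -12t^2 + 16t - 10


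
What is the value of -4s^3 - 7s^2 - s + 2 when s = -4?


Using direct substitution:
  -4 * (-4)^3 = 256
  -7 * (-4)^2 = -112
  -1 * (-4)^1 = 4
  constant: 2
Sum = 256 - 112 + 4 + 2 = 150


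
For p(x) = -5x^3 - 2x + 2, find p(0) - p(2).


p(0) = 2
p(2) = -42
p(0) - p(2) = 2 + 42 = 44


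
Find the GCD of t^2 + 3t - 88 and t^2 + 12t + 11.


Factor each:
  t^2 + 3t - 88 = (t + 11)(t - 8)
  t^2 + 12t + 11 = (t + 11)(t + 1)
Common monic factor: t + 11


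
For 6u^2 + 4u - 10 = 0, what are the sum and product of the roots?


For au^2+bu+c=0: sum = -b/a, product = c/a.
a=6, b=4, c=-10
Sum = -(4)/6 = -2/3
Product = (-10)/6 = -5/3


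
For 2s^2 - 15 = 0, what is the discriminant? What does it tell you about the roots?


D = b^2 - 4ac = (0)^2 - 4(2)(-15) = 0 + 120 = 120
Since D > 0: two distinct irrational roots


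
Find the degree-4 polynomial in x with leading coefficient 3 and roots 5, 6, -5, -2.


p(x) = 3(x - 5)(x - 6)(x + 5)(x + 2)
Expand: 3x^4 - 12x^3 - 111x^2 + 300x + 900


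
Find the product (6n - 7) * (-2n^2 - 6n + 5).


Distribute each term of the first polynomial:
  (6n)(-2n^2 - 6n + 5) = -12n^3 - 36n^2 + 30n
  (-7)(-2n^2 - 6n + 5) = 14n^2 + 42n - 35
Sum: -12n^3 - 22n^2 + 72n - 35


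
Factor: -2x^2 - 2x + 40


Roots satisfy r1 + r2 = -b/a = -1 and r1*r2 = c/a = -20.
So r1 = -5, r2 = 4.
-2x^2 - 2x + 40 = -2(x - r1)(x - r2) = -2(x + 5)(x - 4)


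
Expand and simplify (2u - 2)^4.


Expand (2u - 2)^4 by repeated multiplication:
  (2u - 2)^2 = 4u^2 - 8u + 4
  (2u - 2)^3 = 8u^3 - 24u^2 + 24u - 8
= 16u^4 - 64u^3 + 96u^2 - 64u + 16


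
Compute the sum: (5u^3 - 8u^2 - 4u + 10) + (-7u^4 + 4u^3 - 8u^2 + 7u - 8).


Align terms by degree and add:
  5u^3 - 8u^2 - 4u + 10
  -7u^4 + 4u^3 - 8u^2 + 7u - 8
= -7u^4 + 9u^3 - 16u^2 + 3u + 2


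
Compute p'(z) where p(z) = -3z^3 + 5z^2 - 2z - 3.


Apply the power rule term by term:
  d/dz(-3z^3) = -9z^2
  d/dz(5z^2) = 10z
  d/dz(-2z) = -2
  d/dz(-3) = 0
p'(z) = -9z^2 + 10z - 2


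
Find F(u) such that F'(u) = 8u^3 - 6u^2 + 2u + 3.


Reverse power rule on each term:
  ∫ 8u^3 du = 2u^4
  ∫ -6u^2 du = -2u^3
  ∫ 2u du = u^2
  ∫ 3 du = 3u
F(u) = 2u^4 - 2u^3 + u^2 + 3u + C


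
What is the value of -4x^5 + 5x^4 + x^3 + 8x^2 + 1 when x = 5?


Using direct substitution:
  -4 * (5)^5 = -12500
  5 * (5)^4 = 3125
  1 * (5)^3 = 125
  8 * (5)^2 = 200
  0 * (5)^1 = 0
  constant: 1
Sum = -12500 + 3125 + 125 + 200 + 0 + 1 = -9049


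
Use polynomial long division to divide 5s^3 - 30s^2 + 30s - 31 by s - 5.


(5s^3 - 30s^2 + 30s - 31) / (s - 5)
Step 1: 5s^2 * (s - 5) = 5s^3 - 25s^2; subtract.
Step 2: -5s * (s - 5) = -5s^2 + 25s; subtract.
Step 3: 5 * (s - 5) = 5s - 25; subtract.
Quotient: 5s^2 - 5s + 5, Remainder: -6


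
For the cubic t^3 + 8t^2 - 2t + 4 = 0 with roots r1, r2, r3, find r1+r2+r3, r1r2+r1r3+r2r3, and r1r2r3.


Monic cubic t^3+bt^2+ct+d=0: sum=-b, pairwise sum=c, product=-d.
b=8, c=-2, d=4
r1+r2+r3 = -8
r1r2+r1r3+r2r3 = -2
r1r2r3 = -4


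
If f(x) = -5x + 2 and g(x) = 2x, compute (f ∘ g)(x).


Substitute g(x) into f:
f(g(x)) = -5*(2x) + 2
Expand and combine: -10x + 2


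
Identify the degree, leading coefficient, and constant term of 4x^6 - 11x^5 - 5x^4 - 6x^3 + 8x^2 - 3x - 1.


Highest power of x is 6, with coefficient 4. Constant term is -1.
Degree = 6, leading coefficient = 4, constant term = -1


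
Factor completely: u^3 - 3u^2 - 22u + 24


Try integer roots (divisors of 24). u=6: p(6)=0.
Divide out (u - 6): quotient is u^2 + 3u - 4.
Factor the quadratic: (u - 1)(u + 4)
Result: (u - 6)(u - 1)(u + 4)


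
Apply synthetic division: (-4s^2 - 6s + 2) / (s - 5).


Synthetic division with c = 5. Coefficients: -4, -6, 2
Bring down -4.
  -4 * 5 = -20; -20 - 6 = -26
  -26 * 5 = -130; -130 + 2 = -128
Quotient: -4s - 26, Remainder: -128


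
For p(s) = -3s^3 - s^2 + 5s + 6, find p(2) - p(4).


p(2) = -12
p(4) = -182
p(2) - p(4) = -12 + 182 = 170


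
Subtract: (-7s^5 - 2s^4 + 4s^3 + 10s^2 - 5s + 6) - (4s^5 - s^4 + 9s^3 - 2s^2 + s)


Distribute the minus sign:
  (-7s^5 - 2s^4 + 4s^3 + 10s^2 - 5s + 6)
- (4s^5 - s^4 + 9s^3 - 2s^2 + s)
Negate second polynomial: -4s^5 + s^4 - 9s^3 + 2s^2 - s
Add: -11s^5 - s^4 - 5s^3 + 12s^2 - 6s + 6


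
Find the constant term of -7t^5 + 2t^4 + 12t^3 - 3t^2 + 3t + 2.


Read off the constant term: 2


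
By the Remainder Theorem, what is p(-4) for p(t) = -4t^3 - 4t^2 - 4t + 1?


By the Remainder Theorem, the remainder equals p(-4):
  -4*(-4)^3 = 256
  -4*(-4)^2 = -64
  -4*(-4)^1 = 16
  constant: 1
Sum: 256 - 64 + 16 + 1 = 209


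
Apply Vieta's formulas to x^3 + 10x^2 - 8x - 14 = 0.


Monic cubic x^3+bx^2+cx+d=0: sum=-b, pairwise sum=c, product=-d.
b=10, c=-8, d=-14
r1+r2+r3 = -10
r1r2+r1r3+r2r3 = -8
r1r2r3 = 14


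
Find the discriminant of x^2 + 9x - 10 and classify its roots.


D = b^2 - 4ac = (9)^2 - 4(1)(-10) = 81 + 40 = 121
Since D > 0: two distinct rational roots


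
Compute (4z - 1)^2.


Expand (4z - 1)^2 by repeated multiplication:
= 16z^2 - 8z + 1


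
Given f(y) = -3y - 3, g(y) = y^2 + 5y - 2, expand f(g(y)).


Substitute g(y) into f:
f(g(y)) = -3*(y^2 + 5y - 2) + (-3)
Expand and combine: -3y^2 - 15y + 3


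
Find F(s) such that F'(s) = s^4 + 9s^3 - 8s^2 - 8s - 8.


Reverse power rule on each term:
  ∫ s^4 ds = (1/5)s^5
  ∫ 9s^3 ds = (9/4)s^4
  ∫ -8s^2 ds = -(8/3)s^3
  ∫ -8s ds = -4s^2
  ∫ -8 ds = -8s
F(s) = (1/5)s^5 + (9/4)s^4 - (8/3)s^3 - 4s^2 - 8s + C


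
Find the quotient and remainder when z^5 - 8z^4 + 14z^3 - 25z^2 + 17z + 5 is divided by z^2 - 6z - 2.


(z^5 - 8z^4 + 14z^3 - 25z^2 + 17z + 5) / (z^2 - 6z - 2)
Step 1: z^3 * (z^2 - 6z - 2) = z^5 - 6z^4 - 2z^3; subtract.
Step 2: -2z^2 * (z^2 - 6z - 2) = -2z^4 + 12z^3 + 4z^2; subtract.
Step 3: 4z * (z^2 - 6z - 2) = 4z^3 - 24z^2 - 8z; subtract.
Step 4: -5 * (z^2 - 6z - 2) = -5z^2 + 30z + 10; subtract.
Quotient: z^3 - 2z^2 + 4z - 5, Remainder: -5z - 5


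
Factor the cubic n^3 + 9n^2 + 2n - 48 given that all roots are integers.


Try integer roots (divisors of -48). n=-3: p(-3)=0.
Divide out (n + 3): quotient is n^2 + 6n - 16.
Factor the quadratic: (n - 2)(n + 8)
Result: (n + 3)(n - 2)(n + 8)


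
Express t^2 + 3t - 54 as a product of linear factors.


Roots satisfy r1 + r2 = -b/a = -3 and r1*r2 = c/a = -54.
So r1 = -9, r2 = 6.
t^2 + 3t - 54 = (t - r1)(t - r2) = (t + 9)(t - 6)


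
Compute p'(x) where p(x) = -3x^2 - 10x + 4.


Apply the power rule term by term:
  d/dx(-3x^2) = -6x
  d/dx(-10x) = -10
  d/dx(4) = 0
p'(x) = -6x - 10


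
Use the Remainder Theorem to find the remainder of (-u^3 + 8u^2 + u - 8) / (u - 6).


By the Remainder Theorem, the remainder equals p(6):
  -1*(6)^3 = -216
  8*(6)^2 = 288
  1*(6)^1 = 6
  constant: -8
Sum: -216 + 288 + 6 - 8 = 70


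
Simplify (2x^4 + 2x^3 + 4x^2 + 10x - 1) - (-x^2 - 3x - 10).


Distribute the minus sign:
  (2x^4 + 2x^3 + 4x^2 + 10x - 1)
- (-x^2 - 3x - 10)
Negate second polynomial: x^2 + 3x + 10
Add: 2x^4 + 2x^3 + 5x^2 + 13x + 9


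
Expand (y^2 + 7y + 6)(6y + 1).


Distribute each term of the first polynomial:
  (y^2)(6y + 1) = 6y^3 + y^2
  (7y)(6y + 1) = 42y^2 + 7y
  (6)(6y + 1) = 36y + 6
Sum: 6y^3 + 43y^2 + 43y + 6


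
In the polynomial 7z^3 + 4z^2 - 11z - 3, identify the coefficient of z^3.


Read off the coefficient of z^3: 7


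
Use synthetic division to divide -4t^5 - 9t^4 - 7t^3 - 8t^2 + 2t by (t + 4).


Synthetic division with c = -4. Coefficients: -4, -9, -7, -8, 2, 0
Bring down -4.
  -4 * -4 = 16; 16 - 9 = 7
  7 * -4 = -28; -28 - 7 = -35
  -35 * -4 = 140; 140 - 8 = 132
  132 * -4 = -528; -528 + 2 = -526
  -526 * -4 = 2104; 2104 + 0 = 2104
Quotient: -4t^4 + 7t^3 - 35t^2 + 132t - 526, Remainder: 2104


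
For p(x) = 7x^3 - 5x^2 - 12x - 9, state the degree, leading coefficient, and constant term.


Highest power of x is 3, with coefficient 7. Constant term is -9.
Degree = 3, leading coefficient = 7, constant term = -9


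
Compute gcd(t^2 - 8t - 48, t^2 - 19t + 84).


Factor each:
  t^2 - 8t - 48 = (t - 12)(t + 4)
  t^2 - 19t + 84 = (t - 12)(t - 7)
Common monic factor: t - 12


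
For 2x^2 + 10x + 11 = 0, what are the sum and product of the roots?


For ax^2+bx+c=0: sum = -b/a, product = c/a.
a=2, b=10, c=11
Sum = -(10)/2 = -5
Product = (11)/2 = 11/2


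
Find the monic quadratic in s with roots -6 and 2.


p(s) = (s + 6)(s - 2)
Expand: s^2 + 4s - 12


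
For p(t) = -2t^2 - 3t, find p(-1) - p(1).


p(-1) = 1
p(1) = -5
p(-1) - p(1) = 1 + 5 = 6


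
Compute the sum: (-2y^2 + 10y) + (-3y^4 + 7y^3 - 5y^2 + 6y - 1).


Align terms by degree and add:
  -2y^2 + 10y
  -3y^4 + 7y^3 - 5y^2 + 6y - 1
= -3y^4 + 7y^3 - 7y^2 + 16y - 1


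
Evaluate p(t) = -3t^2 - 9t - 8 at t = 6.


Using direct substitution:
  -3 * (6)^2 = -108
  -9 * (6)^1 = -54
  constant: -8
Sum = -108 - 54 - 8 = -170


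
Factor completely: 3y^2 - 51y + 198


Roots satisfy r1 + r2 = -b/a = 17 and r1*r2 = c/a = 66.
So r1 = 11, r2 = 6.
3y^2 - 51y + 198 = 3(y - r1)(y - r2) = 3(y - 11)(y - 6)


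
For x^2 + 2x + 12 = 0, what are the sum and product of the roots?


For ax^2+bx+c=0: sum = -b/a, product = c/a.
a=1, b=2, c=12
Sum = -(2)/1 = -2
Product = (12)/1 = 12


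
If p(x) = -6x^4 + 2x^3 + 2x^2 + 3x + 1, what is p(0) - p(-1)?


p(0) = 1
p(-1) = -8
p(0) - p(-1) = 1 + 8 = 9


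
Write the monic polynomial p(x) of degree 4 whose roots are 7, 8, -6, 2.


p(x) = (x - 7)(x - 8)(x + 6)(x - 2)
Expand: x^4 - 11x^3 - 16x^2 + 404x - 672


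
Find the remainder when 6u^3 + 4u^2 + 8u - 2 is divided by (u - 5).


By the Remainder Theorem, the remainder equals p(5):
  6*(5)^3 = 750
  4*(5)^2 = 100
  8*(5)^1 = 40
  constant: -2
Sum: 750 + 100 + 40 - 2 = 888


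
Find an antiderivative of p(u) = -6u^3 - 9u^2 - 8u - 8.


Reverse power rule on each term:
  ∫ -6u^3 du = -(3/2)u^4
  ∫ -9u^2 du = -3u^3
  ∫ -8u du = -4u^2
  ∫ -8 du = -8u
F(u) = -(3/2)u^4 - 3u^3 - 4u^2 - 8u + C


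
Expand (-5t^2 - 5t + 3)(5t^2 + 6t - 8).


Distribute each term of the first polynomial:
  (-5t^2)(5t^2 + 6t - 8) = -25t^4 - 30t^3 + 40t^2
  (-5t)(5t^2 + 6t - 8) = -25t^3 - 30t^2 + 40t
  (3)(5t^2 + 6t - 8) = 15t^2 + 18t - 24
Sum: -25t^4 - 55t^3 + 25t^2 + 58t - 24


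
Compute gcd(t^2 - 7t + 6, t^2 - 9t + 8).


Factor each:
  t^2 - 7t + 6 = (t - 1)(t - 6)
  t^2 - 9t + 8 = (t - 1)(t - 8)
Common monic factor: t - 1


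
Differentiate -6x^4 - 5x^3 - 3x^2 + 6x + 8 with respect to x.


Apply the power rule term by term:
  d/dx(-6x^4) = -24x^3
  d/dx(-5x^3) = -15x^2
  d/dx(-3x^2) = -6x
  d/dx(6x) = 6
  d/dx(8) = 0
p'(x) = -24x^3 - 15x^2 - 6x + 6


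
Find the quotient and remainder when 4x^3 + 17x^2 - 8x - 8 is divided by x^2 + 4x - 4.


(4x^3 + 17x^2 - 8x - 8) / (x^2 + 4x - 4)
Step 1: 4x * (x^2 + 4x - 4) = 4x^3 + 16x^2 - 16x; subtract.
Step 2: 1 * (x^2 + 4x - 4) = x^2 + 4x - 4; subtract.
Quotient: 4x + 1, Remainder: 4x - 4


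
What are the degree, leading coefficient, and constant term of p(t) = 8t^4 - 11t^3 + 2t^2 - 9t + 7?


Highest power of t is 4, with coefficient 8. Constant term is 7.
Degree = 4, leading coefficient = 8, constant term = 7


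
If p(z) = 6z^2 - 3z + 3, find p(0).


Using direct substitution:
  6 * (0)^2 = 0
  -3 * (0)^1 = 0
  constant: 3
Sum = 0 + 0 + 3 = 3


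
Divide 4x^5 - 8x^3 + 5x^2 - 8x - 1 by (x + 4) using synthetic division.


Synthetic division with c = -4. Coefficients: 4, 0, -8, 5, -8, -1
Bring down 4.
  4 * -4 = -16; -16 + 0 = -16
  -16 * -4 = 64; 64 - 8 = 56
  56 * -4 = -224; -224 + 5 = -219
  -219 * -4 = 876; 876 - 8 = 868
  868 * -4 = -3472; -3472 - 1 = -3473
Quotient: 4x^4 - 16x^3 + 56x^2 - 219x + 868, Remainder: -3473


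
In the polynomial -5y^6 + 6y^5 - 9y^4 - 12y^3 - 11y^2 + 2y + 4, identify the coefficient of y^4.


Read off the coefficient of y^4: -9


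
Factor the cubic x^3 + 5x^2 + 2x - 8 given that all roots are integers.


Try integer roots (divisors of -8). x=1: p(1)=0.
Divide out (x - 1): quotient is x^2 + 6x + 8.
Factor the quadratic: (x + 2)(x + 4)
Result: (x - 1)(x + 2)(x + 4)


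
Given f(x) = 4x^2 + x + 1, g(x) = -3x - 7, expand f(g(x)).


Substitute g(x) into f:
f(g(x)) = 4*(-3x - 7)^2 + 1*(-3x - 7) + 1
(-3x - 7)^2 = 9x^2 + 42x + 49
Expand and combine: 36x^2 + 165x + 190


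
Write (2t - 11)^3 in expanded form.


Expand (2t - 11)^3 by repeated multiplication:
  (2t - 11)^2 = 4t^2 - 44t + 121
= 8t^3 - 132t^2 + 726t - 1331


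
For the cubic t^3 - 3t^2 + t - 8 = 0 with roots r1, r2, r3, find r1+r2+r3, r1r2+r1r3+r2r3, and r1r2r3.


Monic cubic t^3+bt^2+ct+d=0: sum=-b, pairwise sum=c, product=-d.
b=-3, c=1, d=-8
r1+r2+r3 = 3
r1r2+r1r3+r2r3 = 1
r1r2r3 = 8


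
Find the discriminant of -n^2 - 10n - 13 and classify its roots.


D = b^2 - 4ac = (-10)^2 - 4(-1)(-13) = 100 - 52 = 48
Since D > 0: two distinct irrational roots


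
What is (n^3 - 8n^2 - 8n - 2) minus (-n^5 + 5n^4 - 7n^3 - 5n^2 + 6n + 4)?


Distribute the minus sign:
  (n^3 - 8n^2 - 8n - 2)
- (-n^5 + 5n^4 - 7n^3 - 5n^2 + 6n + 4)
Negate second polynomial: n^5 - 5n^4 + 7n^3 + 5n^2 - 6n - 4
Add: n^5 - 5n^4 + 8n^3 - 3n^2 - 14n - 6


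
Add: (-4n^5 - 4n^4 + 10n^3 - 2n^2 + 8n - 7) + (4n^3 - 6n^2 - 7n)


Align terms by degree and add:
  -4n^5 - 4n^4 + 10n^3 - 2n^2 + 8n - 7
+ 4n^3 - 6n^2 - 7n
= -4n^5 - 4n^4 + 14n^3 - 8n^2 + n - 7


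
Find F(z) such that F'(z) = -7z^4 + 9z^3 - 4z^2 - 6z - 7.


Reverse power rule on each term:
  ∫ -7z^4 dz = -(7/5)z^5
  ∫ 9z^3 dz = (9/4)z^4
  ∫ -4z^2 dz = -(4/3)z^3
  ∫ -6z dz = -3z^2
  ∫ -7 dz = -7z
F(z) = -(7/5)z^5 + (9/4)z^4 - (4/3)z^3 - 3z^2 - 7z + C


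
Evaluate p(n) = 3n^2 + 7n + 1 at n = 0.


Using direct substitution:
  3 * (0)^2 = 0
  7 * (0)^1 = 0
  constant: 1
Sum = 0 + 0 + 1 = 1


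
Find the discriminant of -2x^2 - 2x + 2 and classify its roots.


D = b^2 - 4ac = (-2)^2 - 4(-2)(2) = 4 + 16 = 20
Since D > 0: two distinct irrational roots


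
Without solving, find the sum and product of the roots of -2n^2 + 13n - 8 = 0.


For an^2+bn+c=0: sum = -b/a, product = c/a.
a=-2, b=13, c=-8
Sum = -(13)/-2 = 13/2
Product = (-8)/-2 = 4


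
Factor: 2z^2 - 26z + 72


Roots satisfy r1 + r2 = -b/a = 13 and r1*r2 = c/a = 36.
So r1 = 9, r2 = 4.
2z^2 - 26z + 72 = 2(z - r1)(z - r2) = 2(z - 9)(z - 4)


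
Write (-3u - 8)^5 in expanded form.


Expand (-3u - 8)^5 by repeated multiplication:
  (-3u - 8)^2 = 9u^2 + 48u + 64
  (-3u - 8)^3 = -27u^3 - 216u^2 - 576u - 512
  (-3u - 8)^4 = 81u^4 + 864u^3 + 3456u^2 + 6144u + 4096
= -243u^5 - 3240u^4 - 17280u^3 - 46080u^2 - 61440u - 32768


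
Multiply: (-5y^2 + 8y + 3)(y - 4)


Distribute each term of the first polynomial:
  (-5y^2)(y - 4) = -5y^3 + 20y^2
  (8y)(y - 4) = 8y^2 - 32y
  (3)(y - 4) = 3y - 12
Sum: -5y^3 + 28y^2 - 29y - 12


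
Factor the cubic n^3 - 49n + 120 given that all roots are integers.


Try integer roots (divisors of 120). n=5: p(5)=0.
Divide out (n - 5): quotient is n^2 + 5n - 24.
Factor the quadratic: (n - 3)(n + 8)
Result: (n - 5)(n - 3)(n + 8)


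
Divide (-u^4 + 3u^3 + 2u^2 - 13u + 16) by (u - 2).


(-u^4 + 3u^3 + 2u^2 - 13u + 16) / (u - 2)
Step 1: -u^3 * (u - 2) = -u^4 + 2u^3; subtract.
Step 2: u^2 * (u - 2) = u^3 - 2u^2; subtract.
Step 3: 4u * (u - 2) = 4u^2 - 8u; subtract.
Step 4: -5 * (u - 2) = -5u + 10; subtract.
Quotient: -u^3 + u^2 + 4u - 5, Remainder: 6


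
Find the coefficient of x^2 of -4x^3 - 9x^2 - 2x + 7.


Read off the coefficient of x^2: -9


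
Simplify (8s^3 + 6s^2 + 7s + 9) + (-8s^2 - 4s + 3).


Align terms by degree and add:
  8s^3 + 6s^2 + 7s + 9
  -8s^2 - 4s + 3
= 8s^3 - 2s^2 + 3s + 12


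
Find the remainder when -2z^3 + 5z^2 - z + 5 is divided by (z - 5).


By the Remainder Theorem, the remainder equals p(5):
  -2*(5)^3 = -250
  5*(5)^2 = 125
  -1*(5)^1 = -5
  constant: 5
Sum: -250 + 125 - 5 + 5 = -125


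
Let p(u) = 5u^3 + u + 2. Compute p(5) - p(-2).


p(5) = 632
p(-2) = -40
p(5) - p(-2) = 632 + 40 = 672


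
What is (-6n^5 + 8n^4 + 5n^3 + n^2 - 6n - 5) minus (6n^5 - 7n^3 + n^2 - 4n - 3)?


Distribute the minus sign:
  (-6n^5 + 8n^4 + 5n^3 + n^2 - 6n - 5)
- (6n^5 - 7n^3 + n^2 - 4n - 3)
Negate second polynomial: -6n^5 + 7n^3 - n^2 + 4n + 3
Add: -12n^5 + 8n^4 + 12n^3 - 2n - 2


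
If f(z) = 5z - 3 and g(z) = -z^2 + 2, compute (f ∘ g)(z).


Substitute g(z) into f:
f(g(z)) = 5*(-z^2 + 2) + (-3)
Expand and combine: -5z^2 + 7


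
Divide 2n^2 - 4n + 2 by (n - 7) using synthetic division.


Synthetic division with c = 7. Coefficients: 2, -4, 2
Bring down 2.
  2 * 7 = 14; 14 - 4 = 10
  10 * 7 = 70; 70 + 2 = 72
Quotient: 2n + 10, Remainder: 72


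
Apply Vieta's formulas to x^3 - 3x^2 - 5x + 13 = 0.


Monic cubic x^3+bx^2+cx+d=0: sum=-b, pairwise sum=c, product=-d.
b=-3, c=-5, d=13
r1+r2+r3 = 3
r1r2+r1r3+r2r3 = -5
r1r2r3 = -13


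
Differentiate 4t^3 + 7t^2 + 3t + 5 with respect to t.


Apply the power rule term by term:
  d/dt(4t^3) = 12t^2
  d/dt(7t^2) = 14t
  d/dt(3t) = 3
  d/dt(5) = 0
p'(t) = 12t^2 + 14t + 3


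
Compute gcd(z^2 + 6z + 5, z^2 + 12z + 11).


Factor each:
  z^2 + 6z + 5 = (z + 1)(z + 5)
  z^2 + 12z + 11 = (z + 1)(z + 11)
Common monic factor: z + 1


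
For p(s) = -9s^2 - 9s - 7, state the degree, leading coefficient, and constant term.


Highest power of s is 2, with coefficient -9. Constant term is -7.
Degree = 2, leading coefficient = -9, constant term = -7


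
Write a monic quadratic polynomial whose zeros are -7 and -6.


p(x) = (x + 7)(x + 6)
Expand: x^2 + 13x + 42


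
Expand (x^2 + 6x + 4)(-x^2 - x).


Distribute each term of the first polynomial:
  (x^2)(-x^2 - x) = -x^4 - x^3
  (6x)(-x^2 - x) = -6x^3 - 6x^2
  (4)(-x^2 - x) = -4x^2 - 4x
Sum: -x^4 - 7x^3 - 10x^2 - 4x


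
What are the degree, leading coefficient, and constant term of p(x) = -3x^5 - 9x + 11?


Highest power of x is 5, with coefficient -3. Constant term is 11.
Degree = 5, leading coefficient = -3, constant term = 11


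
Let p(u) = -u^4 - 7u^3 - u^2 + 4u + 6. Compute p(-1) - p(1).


p(-1) = 7
p(1) = 1
p(-1) - p(1) = 7 - 1 = 6


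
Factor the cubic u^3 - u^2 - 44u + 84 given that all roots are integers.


Try integer roots (divisors of 84). u=-7: p(-7)=0.
Divide out (u + 7): quotient is u^2 - 8u + 12.
Factor the quadratic: (u - 6)(u - 2)
Result: (u + 7)(u - 6)(u - 2)


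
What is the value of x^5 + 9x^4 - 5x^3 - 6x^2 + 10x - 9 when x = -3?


Using direct substitution:
  1 * (-3)^5 = -243
  9 * (-3)^4 = 729
  -5 * (-3)^3 = 135
  -6 * (-3)^2 = -54
  10 * (-3)^1 = -30
  constant: -9
Sum = -243 + 729 + 135 - 54 - 30 - 9 = 528


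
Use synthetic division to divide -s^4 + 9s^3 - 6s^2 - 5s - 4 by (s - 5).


Synthetic division with c = 5. Coefficients: -1, 9, -6, -5, -4
Bring down -1.
  -1 * 5 = -5; -5 + 9 = 4
  4 * 5 = 20; 20 - 6 = 14
  14 * 5 = 70; 70 - 5 = 65
  65 * 5 = 325; 325 - 4 = 321
Quotient: -s^3 + 4s^2 + 14s + 65, Remainder: 321


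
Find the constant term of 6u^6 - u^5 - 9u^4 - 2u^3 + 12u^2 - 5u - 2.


Read off the constant term: -2


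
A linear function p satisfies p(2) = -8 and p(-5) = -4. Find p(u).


p(u) = mu + b. Using p(2)=-8, p(-5)=-4:
m = (-8 + 4)/(2 + 5) = -4/7 = -4/7
b = -8 - m*(2) = -8 + 8/7 = -48/7
p(u) = -(4/7)u - (48/7)


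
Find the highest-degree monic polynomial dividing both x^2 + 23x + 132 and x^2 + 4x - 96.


Factor each:
  x^2 + 23x + 132 = (x + 12)(x + 11)
  x^2 + 4x - 96 = (x + 12)(x - 8)
Common monic factor: x + 12


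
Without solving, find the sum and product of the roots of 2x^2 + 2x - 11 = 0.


For ax^2+bx+c=0: sum = -b/a, product = c/a.
a=2, b=2, c=-11
Sum = -(2)/2 = -1
Product = (-11)/2 = -11/2


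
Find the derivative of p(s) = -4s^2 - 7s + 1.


Apply the power rule term by term:
  d/ds(-4s^2) = -8s
  d/ds(-7s) = -7
  d/ds(1) = 0
p'(s) = -8s - 7


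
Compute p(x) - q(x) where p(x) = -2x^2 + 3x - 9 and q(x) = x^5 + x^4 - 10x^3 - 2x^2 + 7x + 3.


Distribute the minus sign:
  (-2x^2 + 3x - 9)
- (x^5 + x^4 - 10x^3 - 2x^2 + 7x + 3)
Negate second polynomial: -x^5 - x^4 + 10x^3 + 2x^2 - 7x - 3
Add: -x^5 - x^4 + 10x^3 - 4x - 12


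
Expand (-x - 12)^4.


Expand (-x - 12)^4 by repeated multiplication:
  (-x - 12)^2 = x^2 + 24x + 144
  (-x - 12)^3 = -x^3 - 36x^2 - 432x - 1728
= x^4 + 48x^3 + 864x^2 + 6912x + 20736


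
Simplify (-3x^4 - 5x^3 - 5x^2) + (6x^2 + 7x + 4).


Align terms by degree and add:
  -3x^4 - 5x^3 - 5x^2
+ 6x^2 + 7x + 4
= -3x^4 - 5x^3 + x^2 + 7x + 4


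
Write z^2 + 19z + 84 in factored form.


Roots satisfy r1 + r2 = -b/a = -19 and r1*r2 = c/a = 84.
So r1 = -12, r2 = -7.
z^2 + 19z + 84 = (z - r1)(z - r2) = (z + 12)(z + 7)


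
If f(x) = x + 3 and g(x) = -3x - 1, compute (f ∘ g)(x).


Substitute g(x) into f:
f(g(x)) = 1*(-3x - 1) + 3
Expand and combine: -3x + 2


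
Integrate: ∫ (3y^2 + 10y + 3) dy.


Reverse power rule on each term:
  ∫ 3y^2 dy = y^3
  ∫ 10y dy = 5y^2
  ∫ 3 dy = 3y
F(y) = y^3 + 5y^2 + 3y + C


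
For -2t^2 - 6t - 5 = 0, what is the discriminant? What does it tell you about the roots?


D = b^2 - 4ac = (-6)^2 - 4(-2)(-5) = 36 - 40 = -4
Since D < 0: two complex conjugate roots (no real roots)


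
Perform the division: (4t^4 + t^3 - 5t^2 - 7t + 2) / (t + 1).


(4t^4 + t^3 - 5t^2 - 7t + 2) / (t + 1)
Step 1: 4t^3 * (t + 1) = 4t^4 + 4t^3; subtract.
Step 2: -3t^2 * (t + 1) = -3t^3 - 3t^2; subtract.
Step 3: -2t * (t + 1) = -2t^2 - 2t; subtract.
Step 4: -5 * (t + 1) = -5t - 5; subtract.
Quotient: 4t^3 - 3t^2 - 2t - 5, Remainder: 7


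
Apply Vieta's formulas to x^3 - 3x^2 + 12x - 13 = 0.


Monic cubic x^3+bx^2+cx+d=0: sum=-b, pairwise sum=c, product=-d.
b=-3, c=12, d=-13
r1+r2+r3 = 3
r1r2+r1r3+r2r3 = 12
r1r2r3 = 13
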